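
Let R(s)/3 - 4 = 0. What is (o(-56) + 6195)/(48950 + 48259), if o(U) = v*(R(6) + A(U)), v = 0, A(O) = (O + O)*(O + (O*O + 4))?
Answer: 295/4629 ≈ 0.063729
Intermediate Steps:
R(s) = 12 (R(s) = 12 + 3*0 = 12 + 0 = 12)
A(O) = 2*O*(4 + O + O²) (A(O) = (2*O)*(O + (O² + 4)) = (2*O)*(O + (4 + O²)) = (2*O)*(4 + O + O²) = 2*O*(4 + O + O²))
o(U) = 0 (o(U) = 0*(12 + 2*U*(4 + U + U²)) = 0)
(o(-56) + 6195)/(48950 + 48259) = (0 + 6195)/(48950 + 48259) = 6195/97209 = 6195*(1/97209) = 295/4629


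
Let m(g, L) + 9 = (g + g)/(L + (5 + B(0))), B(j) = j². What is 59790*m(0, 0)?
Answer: -538110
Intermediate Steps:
m(g, L) = -9 + 2*g/(5 + L) (m(g, L) = -9 + (g + g)/(L + (5 + 0²)) = -9 + (2*g)/(L + (5 + 0)) = -9 + (2*g)/(L + 5) = -9 + (2*g)/(5 + L) = -9 + 2*g/(5 + L))
59790*m(0, 0) = 59790*((-45 - 9*0 + 2*0)/(5 + 0)) = 59790*((-45 + 0 + 0)/5) = 59790*((⅕)*(-45)) = 59790*(-9) = -538110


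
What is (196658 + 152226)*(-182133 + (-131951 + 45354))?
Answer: -93755597320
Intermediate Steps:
(196658 + 152226)*(-182133 + (-131951 + 45354)) = 348884*(-182133 - 86597) = 348884*(-268730) = -93755597320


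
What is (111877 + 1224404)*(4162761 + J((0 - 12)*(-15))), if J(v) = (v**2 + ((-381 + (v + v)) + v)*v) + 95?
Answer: 5644285245156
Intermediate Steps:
J(v) = 95 + v**2 + v*(-381 + 3*v) (J(v) = (v**2 + ((-381 + 2*v) + v)*v) + 95 = (v**2 + (-381 + 3*v)*v) + 95 = (v**2 + v*(-381 + 3*v)) + 95 = 95 + v**2 + v*(-381 + 3*v))
(111877 + 1224404)*(4162761 + J((0 - 12)*(-15))) = (111877 + 1224404)*(4162761 + (95 - 381*(0 - 12)*(-15) + 4*((0 - 12)*(-15))**2)) = 1336281*(4162761 + (95 - (-4572)*(-15) + 4*(-12*(-15))**2)) = 1336281*(4162761 + (95 - 381*180 + 4*180**2)) = 1336281*(4162761 + (95 - 68580 + 4*32400)) = 1336281*(4162761 + (95 - 68580 + 129600)) = 1336281*(4162761 + 61115) = 1336281*4223876 = 5644285245156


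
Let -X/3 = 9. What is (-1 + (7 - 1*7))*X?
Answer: 27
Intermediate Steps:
X = -27 (X = -3*9 = -27)
(-1 + (7 - 1*7))*X = (-1 + (7 - 1*7))*(-27) = (-1 + (7 - 7))*(-27) = (-1 + 0)*(-27) = -1*(-27) = 27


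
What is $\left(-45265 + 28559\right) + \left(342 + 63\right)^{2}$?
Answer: $147319$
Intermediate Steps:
$\left(-45265 + 28559\right) + \left(342 + 63\right)^{2} = -16706 + 405^{2} = -16706 + 164025 = 147319$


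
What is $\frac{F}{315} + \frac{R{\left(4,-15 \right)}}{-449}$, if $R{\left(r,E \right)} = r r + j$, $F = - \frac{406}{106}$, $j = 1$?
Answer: $- \frac{53566}{1070865} \approx -0.050021$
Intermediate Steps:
$F = - \frac{203}{53}$ ($F = \left(-406\right) \frac{1}{106} = - \frac{203}{53} \approx -3.8302$)
$R{\left(r,E \right)} = 1 + r^{2}$ ($R{\left(r,E \right)} = r r + 1 = r^{2} + 1 = 1 + r^{2}$)
$\frac{F}{315} + \frac{R{\left(4,-15 \right)}}{-449} = - \frac{203}{53 \cdot 315} + \frac{1 + 4^{2}}{-449} = \left(- \frac{203}{53}\right) \frac{1}{315} + \left(1 + 16\right) \left(- \frac{1}{449}\right) = - \frac{29}{2385} + 17 \left(- \frac{1}{449}\right) = - \frac{29}{2385} - \frac{17}{449} = - \frac{53566}{1070865}$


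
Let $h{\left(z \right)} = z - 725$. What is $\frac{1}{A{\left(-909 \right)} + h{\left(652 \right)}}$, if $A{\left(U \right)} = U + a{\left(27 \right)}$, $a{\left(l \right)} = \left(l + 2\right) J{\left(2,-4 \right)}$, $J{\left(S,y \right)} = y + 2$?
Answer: $- \frac{1}{1040} \approx -0.00096154$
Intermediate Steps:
$J{\left(S,y \right)} = 2 + y$
$h{\left(z \right)} = -725 + z$ ($h{\left(z \right)} = z - 725 = -725 + z$)
$a{\left(l \right)} = -4 - 2 l$ ($a{\left(l \right)} = \left(l + 2\right) \left(2 - 4\right) = \left(2 + l\right) \left(-2\right) = -4 - 2 l$)
$A{\left(U \right)} = -58 + U$ ($A{\left(U \right)} = U - 58 = -58 + U$)
$\frac{1}{A{\left(-909 \right)} + h{\left(652 \right)}} = \frac{1}{\left(-58 - 909\right) + \left(-725 + 652\right)} = \frac{1}{-967 - 73} = \frac{1}{-1040} = - \frac{1}{1040}$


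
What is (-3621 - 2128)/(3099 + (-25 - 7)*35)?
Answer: -5749/1979 ≈ -2.9050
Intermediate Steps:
(-3621 - 2128)/(3099 + (-25 - 7)*35) = -5749/(3099 - 32*35) = -5749/(3099 - 1120) = -5749/1979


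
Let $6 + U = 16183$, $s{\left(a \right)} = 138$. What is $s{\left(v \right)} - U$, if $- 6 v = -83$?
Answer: $-16039$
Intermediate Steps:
$v = \frac{83}{6}$ ($v = \left(- \frac{1}{6}\right) \left(-83\right) = \frac{83}{6} \approx 13.833$)
$U = 16177$ ($U = -6 + 16183 = 16177$)
$s{\left(v \right)} - U = 138 - 16177 = -16039$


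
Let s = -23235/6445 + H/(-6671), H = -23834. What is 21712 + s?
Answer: 186699451217/8598919 ≈ 21712.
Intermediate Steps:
s = -278111/8598919 (s = -23235/6445 - 23834/(-6671) = -23235*1/6445 - 23834*(-1/6671) = -4647/1289 + 23834/6671 = -278111/8598919 ≈ -0.032343)
21712 + s = 21712 - 278111/8598919 = 186699451217/8598919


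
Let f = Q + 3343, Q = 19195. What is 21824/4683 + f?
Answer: 105567278/4683 ≈ 22543.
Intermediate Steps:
f = 22538 (f = 19195 + 3343 = 22538)
21824/4683 + f = 21824/4683 + 22538 = 105567278/4683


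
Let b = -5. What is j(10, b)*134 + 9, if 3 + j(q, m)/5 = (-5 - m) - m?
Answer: 1349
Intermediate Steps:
j(q, m) = -40 - 10*m (j(q, m) = -15 + 5*((-5 - m) - m) = -15 + 5*(-5 - 2*m) = -15 + (-25 - 10*m) = -40 - 10*m)
j(10, b)*134 + 9 = (-40 - 10*(-5))*134 + 9 = (-40 + 50)*134 + 9 = 10*134 + 9 = 1340 + 9 = 1349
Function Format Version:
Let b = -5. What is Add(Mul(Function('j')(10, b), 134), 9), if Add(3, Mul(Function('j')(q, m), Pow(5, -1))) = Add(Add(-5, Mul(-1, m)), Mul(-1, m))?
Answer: 1349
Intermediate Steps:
Function('j')(q, m) = Add(-40, Mul(-10, m)) (Function('j')(q, m) = Add(-15, Mul(5, Add(Add(-5, Mul(-1, m)), Mul(-1, m)))) = Add(-15, Mul(5, Add(-5, Mul(-2, m)))) = Add(-15, Add(-25, Mul(-10, m))) = Add(-40, Mul(-10, m)))
Add(Mul(Function('j')(10, b), 134), 9) = Add(Mul(Add(-40, Mul(-10, -5)), 134), 9) = Add(Mul(Add(-40, 50), 134), 9) = Add(Mul(10, 134), 9) = Add(1340, 9) = 1349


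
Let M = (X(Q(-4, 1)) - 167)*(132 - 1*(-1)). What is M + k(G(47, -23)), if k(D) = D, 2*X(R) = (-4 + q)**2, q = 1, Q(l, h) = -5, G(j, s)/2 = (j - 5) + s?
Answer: -43149/2 ≈ -21575.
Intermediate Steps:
G(j, s) = -10 + 2*j + 2*s (G(j, s) = 2*((j - 5) + s) = 2*((-5 + j) + s) = 2*(-5 + j + s) = -10 + 2*j + 2*s)
X(R) = 9/2 (X(R) = (-4 + 1)**2/2 = (1/2)*(-3)**2 = (1/2)*9 = 9/2)
M = -43225/2 (M = (9/2 - 167)*(132 - 1*(-1)) = -325*(132 + 1)/2 = -325/2*133 = -43225/2 ≈ -21613.)
M + k(G(47, -23)) = -43225/2 + (-10 + 2*47 + 2*(-23)) = -43225/2 + (-10 + 94 - 46) = -43225/2 + 38 = -43149/2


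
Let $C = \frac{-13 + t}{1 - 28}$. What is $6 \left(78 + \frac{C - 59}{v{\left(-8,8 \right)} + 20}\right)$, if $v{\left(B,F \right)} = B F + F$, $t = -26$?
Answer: $\frac{12895}{27} \approx 477.59$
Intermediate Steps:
$C = \frac{13}{9}$ ($C = \frac{-13 - 26}{1 - 28} = - \frac{39}{-27} = \left(-39\right) \left(- \frac{1}{27}\right) = \frac{13}{9} \approx 1.4444$)
$v{\left(B,F \right)} = F + B F$
$6 \left(78 + \frac{C - 59}{v{\left(-8,8 \right)} + 20}\right) = 6 \left(78 + \frac{\frac{13}{9} - 59}{8 \left(1 - 8\right) + 20}\right) = 6 \left(78 - \frac{518}{9 \left(8 \left(-7\right) + 20\right)}\right) = 6 \left(78 - \frac{518}{9 \left(-56 + 20\right)}\right) = 6 \left(78 - \frac{518}{9 \left(-36\right)}\right) = 6 \left(78 - - \frac{259}{162}\right) = 6 \left(78 + \frac{259}{162}\right) = 6 \cdot \frac{12895}{162} = \frac{12895}{27}$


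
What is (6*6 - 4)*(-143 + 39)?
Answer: -3328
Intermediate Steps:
(6*6 - 4)*(-143 + 39) = (36 - 4)*(-104) = 32*(-104) = -3328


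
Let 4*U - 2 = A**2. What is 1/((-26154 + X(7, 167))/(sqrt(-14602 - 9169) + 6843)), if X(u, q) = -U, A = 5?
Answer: -9124/34881 - 4*I*sqrt(23771)/104643 ≈ -0.26158 - 0.0058935*I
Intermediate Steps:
U = 27/4 (U = 1/2 + (1/4)*5**2 = 1/2 + (1/4)*25 = 1/2 + 25/4 = 27/4 ≈ 6.7500)
X(u, q) = -27/4 (X(u, q) = -1*27/4 = -27/4)
1/((-26154 + X(7, 167))/(sqrt(-14602 - 9169) + 6843)) = 1/((-26154 - 27/4)/(sqrt(-14602 - 9169) + 6843)) = 1/(-104643/(4*(sqrt(-23771) + 6843))) = 1/(-104643/(4*(I*sqrt(23771) + 6843))) = 1/(-104643/(4*(6843 + I*sqrt(23771)))) = -9124/34881 - 4*I*sqrt(23771)/104643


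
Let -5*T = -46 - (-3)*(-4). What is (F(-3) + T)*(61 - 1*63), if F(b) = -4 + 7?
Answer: -146/5 ≈ -29.200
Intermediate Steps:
F(b) = 3
T = 58/5 (T = -(-46 - (-3)*(-4))/5 = -(-46 - 1*12)/5 = -(-46 - 12)/5 = -⅕*(-58) = 58/5 ≈ 11.600)
(F(-3) + T)*(61 - 1*63) = (3 + 58/5)*(61 - 1*63) = 73*(61 - 63)/5 = (73/5)*(-2) = -146/5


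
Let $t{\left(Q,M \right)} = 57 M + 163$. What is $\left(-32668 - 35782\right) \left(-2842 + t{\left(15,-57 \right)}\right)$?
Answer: $405771600$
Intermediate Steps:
$t{\left(Q,M \right)} = 163 + 57 M$
$\left(-32668 - 35782\right) \left(-2842 + t{\left(15,-57 \right)}\right) = \left(-32668 - 35782\right) \left(-2842 + \left(163 + 57 \left(-57\right)\right)\right) = - 68450 \left(-2842 + \left(163 - 3249\right)\right) = - 68450 \left(-2842 - 3086\right) = \left(-68450\right) \left(-5928\right) = 405771600$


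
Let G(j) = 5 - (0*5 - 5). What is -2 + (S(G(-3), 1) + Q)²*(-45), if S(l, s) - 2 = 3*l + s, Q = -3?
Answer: -40502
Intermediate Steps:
G(j) = 10 (G(j) = 5 - (0 - 5) = 5 - 1*(-5) = 5 + 5 = 10)
S(l, s) = 2 + s + 3*l (S(l, s) = 2 + (3*l + s) = 2 + (s + 3*l) = 2 + s + 3*l)
-2 + (S(G(-3), 1) + Q)²*(-45) = -2 + ((2 + 1 + 3*10) - 3)²*(-45) = -2 + ((2 + 1 + 30) - 3)²*(-45) = -2 + (33 - 3)²*(-45) = -2 + 30²*(-45) = -2 + 900*(-45) = -2 - 40500 = -40502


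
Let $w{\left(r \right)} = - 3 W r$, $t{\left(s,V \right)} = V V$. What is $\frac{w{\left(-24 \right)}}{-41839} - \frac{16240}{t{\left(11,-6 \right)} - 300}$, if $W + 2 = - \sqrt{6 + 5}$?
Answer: $\frac{84937922}{1380687} + \frac{72 \sqrt{11}}{41839} \approx 61.524$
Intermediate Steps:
$t{\left(s,V \right)} = V^{2}$
$W = -2 - \sqrt{11}$ ($W = -2 - \sqrt{6 + 5} = -2 - \sqrt{11} \approx -5.3166$)
$w{\left(r \right)} = r \left(6 + 3 \sqrt{11}\right)$ ($w{\left(r \right)} = - 3 \left(-2 - \sqrt{11}\right) r = \left(6 + 3 \sqrt{11}\right) r = r \left(6 + 3 \sqrt{11}\right)$)
$\frac{w{\left(-24 \right)}}{-41839} - \frac{16240}{t{\left(11,-6 \right)} - 300} = \frac{3 \left(-24\right) \left(2 + \sqrt{11}\right)}{-41839} - \frac{16240}{\left(-6\right)^{2} - 300} = \left(-144 - 72 \sqrt{11}\right) \left(- \frac{1}{41839}\right) - \frac{16240}{36 - 300} = \left(\frac{144}{41839} + \frac{72 \sqrt{11}}{41839}\right) - \frac{16240}{-264} = \left(\frac{144}{41839} + \frac{72 \sqrt{11}}{41839}\right) - - \frac{2030}{33} = \left(\frac{144}{41839} + \frac{72 \sqrt{11}}{41839}\right) + \frac{2030}{33} = \frac{84937922}{1380687} + \frac{72 \sqrt{11}}{41839}$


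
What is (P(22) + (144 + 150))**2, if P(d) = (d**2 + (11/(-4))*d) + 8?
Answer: 2105401/4 ≈ 5.2635e+5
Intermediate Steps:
P(d) = 8 + d**2 - 11*d/4 (P(d) = (d**2 + (11*(-1/4))*d) + 8 = (d**2 - 11*d/4) + 8 = 8 + d**2 - 11*d/4)
(P(22) + (144 + 150))**2 = ((8 + 22**2 - 11/4*22) + (144 + 150))**2 = ((8 + 484 - 121/2) + 294)**2 = (863/2 + 294)**2 = (1451/2)**2 = 2105401/4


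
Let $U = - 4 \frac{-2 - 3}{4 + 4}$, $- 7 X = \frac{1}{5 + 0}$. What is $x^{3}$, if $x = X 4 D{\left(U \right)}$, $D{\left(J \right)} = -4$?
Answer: $\frac{4096}{42875} \approx 0.095533$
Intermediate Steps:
$X = - \frac{1}{35}$ ($X = - \frac{1}{7 \left(5 + 0\right)} = - \frac{1}{7 \cdot 5} = \left(- \frac{1}{7}\right) \frac{1}{5} = - \frac{1}{35} \approx -0.028571$)
$U = \frac{5}{2}$ ($U = - 4 \left(- \frac{5}{8}\right) = - 4 \left(\left(-5\right) \frac{1}{8}\right) = \left(-4\right) \left(- \frac{5}{8}\right) = \frac{5}{2} \approx 2.5$)
$x = \frac{16}{35}$ ($x = \left(- \frac{1}{35}\right) 4 \left(-4\right) = \left(- \frac{4}{35}\right) \left(-4\right) = \frac{16}{35} \approx 0.45714$)
$x^{3} = \left(\frac{16}{35}\right)^{3} = \frac{4096}{42875}$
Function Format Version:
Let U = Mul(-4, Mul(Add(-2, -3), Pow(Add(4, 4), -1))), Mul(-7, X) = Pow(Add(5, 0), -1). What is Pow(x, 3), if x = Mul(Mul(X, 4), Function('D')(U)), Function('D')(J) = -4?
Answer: Rational(4096, 42875) ≈ 0.095533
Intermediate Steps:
X = Rational(-1, 35) (X = Mul(Rational(-1, 7), Pow(Add(5, 0), -1)) = Mul(Rational(-1, 7), Pow(5, -1)) = Mul(Rational(-1, 7), Rational(1, 5)) = Rational(-1, 35) ≈ -0.028571)
U = Rational(5, 2) (U = Mul(-4, Mul(-5, Pow(8, -1))) = Mul(-4, Mul(-5, Rational(1, 8))) = Mul(-4, Rational(-5, 8)) = Rational(5, 2) ≈ 2.5000)
x = Rational(16, 35) (x = Mul(Mul(Rational(-1, 35), 4), -4) = Mul(Rational(-4, 35), -4) = Rational(16, 35) ≈ 0.45714)
Pow(x, 3) = Pow(Rational(16, 35), 3) = Rational(4096, 42875)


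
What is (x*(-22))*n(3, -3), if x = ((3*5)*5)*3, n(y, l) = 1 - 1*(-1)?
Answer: -9900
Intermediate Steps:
n(y, l) = 2 (n(y, l) = 1 + 1 = 2)
x = 225 (x = (15*5)*3 = 75*3 = 225)
(x*(-22))*n(3, -3) = (225*(-22))*2 = -4950*2 = -9900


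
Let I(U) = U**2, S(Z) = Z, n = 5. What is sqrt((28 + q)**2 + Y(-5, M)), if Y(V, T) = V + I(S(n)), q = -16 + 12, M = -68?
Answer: 2*sqrt(149) ≈ 24.413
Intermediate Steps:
q = -4
Y(V, T) = 25 + V (Y(V, T) = V + 5**2 = V + 25 = 25 + V)
sqrt((28 + q)**2 + Y(-5, M)) = sqrt((28 - 4)**2 + (25 - 5)) = sqrt(24**2 + 20) = sqrt(576 + 20) = sqrt(596) = 2*sqrt(149)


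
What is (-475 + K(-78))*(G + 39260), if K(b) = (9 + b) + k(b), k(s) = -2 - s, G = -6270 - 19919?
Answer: -6117228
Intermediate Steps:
G = -26189
K(b) = 7 (K(b) = (9 + b) + (-2 - b) = 7)
(-475 + K(-78))*(G + 39260) = (-475 + 7)*(-26189 + 39260) = -468*13071 = -6117228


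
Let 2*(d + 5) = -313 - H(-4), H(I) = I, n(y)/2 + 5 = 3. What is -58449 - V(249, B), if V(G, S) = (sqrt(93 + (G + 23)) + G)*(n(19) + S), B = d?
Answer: -35475/2 + 327*sqrt(365)/2 ≈ -14614.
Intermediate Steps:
n(y) = -4 (n(y) = -10 + 2*3 = -10 + 6 = -4)
d = -319/2 (d = -5 + (-313 - 1*(-4))/2 = -5 + (-313 + 4)/2 = -5 + (1/2)*(-309) = -5 - 309/2 = -319/2 ≈ -159.50)
B = -319/2 ≈ -159.50
V(G, S) = (-4 + S)*(G + sqrt(116 + G)) (V(G, S) = (sqrt(93 + (G + 23)) + G)*(-4 + S) = (sqrt(93 + (23 + G)) + G)*(-4 + S) = (sqrt(116 + G) + G)*(-4 + S) = (G + sqrt(116 + G))*(-4 + S) = (-4 + S)*(G + sqrt(116 + G)))
-58449 - V(249, B) = -58449 - (-4*249 - 4*sqrt(116 + 249) + 249*(-319/2) - 319*sqrt(116 + 249)/2) = -58449 - (-996 - 4*sqrt(365) - 79431/2 - 319*sqrt(365)/2) = -58449 - (-81423/2 - 327*sqrt(365)/2) = -58449 + (81423/2 + 327*sqrt(365)/2) = -35475/2 + 327*sqrt(365)/2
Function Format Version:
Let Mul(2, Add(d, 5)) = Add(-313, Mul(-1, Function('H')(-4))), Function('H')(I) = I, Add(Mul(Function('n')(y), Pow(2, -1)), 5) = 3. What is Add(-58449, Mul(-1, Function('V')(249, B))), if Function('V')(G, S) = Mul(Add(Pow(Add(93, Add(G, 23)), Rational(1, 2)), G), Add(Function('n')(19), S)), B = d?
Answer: Add(Rational(-35475, 2), Mul(Rational(327, 2), Pow(365, Rational(1, 2)))) ≈ -14614.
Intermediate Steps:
Function('n')(y) = -4 (Function('n')(y) = Add(-10, Mul(2, 3)) = Add(-10, 6) = -4)
d = Rational(-319, 2) (d = Add(-5, Mul(Rational(1, 2), Add(-313, Mul(-1, -4)))) = Add(-5, Mul(Rational(1, 2), Add(-313, 4))) = Add(-5, Mul(Rational(1, 2), -309)) = Add(-5, Rational(-309, 2)) = Rational(-319, 2) ≈ -159.50)
B = Rational(-319, 2) ≈ -159.50
Function('V')(G, S) = Mul(Add(-4, S), Add(G, Pow(Add(116, G), Rational(1, 2)))) (Function('V')(G, S) = Mul(Add(Pow(Add(93, Add(G, 23)), Rational(1, 2)), G), Add(-4, S)) = Mul(Add(Pow(Add(93, Add(23, G)), Rational(1, 2)), G), Add(-4, S)) = Mul(Add(Pow(Add(116, G), Rational(1, 2)), G), Add(-4, S)) = Mul(Add(G, Pow(Add(116, G), Rational(1, 2))), Add(-4, S)) = Mul(Add(-4, S), Add(G, Pow(Add(116, G), Rational(1, 2)))))
Add(-58449, Mul(-1, Function('V')(249, B))) = Add(-58449, Mul(-1, Add(Mul(-4, 249), Mul(-4, Pow(Add(116, 249), Rational(1, 2))), Mul(249, Rational(-319, 2)), Mul(Rational(-319, 2), Pow(Add(116, 249), Rational(1, 2)))))) = Add(-58449, Mul(-1, Add(-996, Mul(-4, Pow(365, Rational(1, 2))), Rational(-79431, 2), Mul(Rational(-319, 2), Pow(365, Rational(1, 2)))))) = Add(-58449, Mul(-1, Add(Rational(-81423, 2), Mul(Rational(-327, 2), Pow(365, Rational(1, 2)))))) = Add(-58449, Add(Rational(81423, 2), Mul(Rational(327, 2), Pow(365, Rational(1, 2))))) = Add(Rational(-35475, 2), Mul(Rational(327, 2), Pow(365, Rational(1, 2))))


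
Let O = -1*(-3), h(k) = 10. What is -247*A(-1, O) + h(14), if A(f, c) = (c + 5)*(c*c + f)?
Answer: -15798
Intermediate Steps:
O = 3
A(f, c) = (5 + c)*(f + c²) (A(f, c) = (5 + c)*(c² + f) = (5 + c)*(f + c²))
-247*A(-1, O) + h(14) = -247*(3³ + 5*(-1) + 5*3² + 3*(-1)) + 10 = -247*(27 - 5 + 5*9 - 3) + 10 = -247*(27 - 5 + 45 - 3) + 10 = -247*64 + 10 = -15808 + 10 = -15798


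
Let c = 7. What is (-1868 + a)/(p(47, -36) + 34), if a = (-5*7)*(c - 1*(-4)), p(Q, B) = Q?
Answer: -751/27 ≈ -27.815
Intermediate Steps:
a = -385 (a = (-5*7)*(7 - 1*(-4)) = -35*(7 + 4) = -35*11 = -385)
(-1868 + a)/(p(47, -36) + 34) = (-1868 - 385)/(47 + 34) = -2253/81 = -2253*1/81 = -751/27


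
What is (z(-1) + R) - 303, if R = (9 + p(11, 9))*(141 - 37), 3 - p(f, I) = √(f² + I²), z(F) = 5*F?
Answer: 940 - 104*√202 ≈ -538.12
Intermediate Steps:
p(f, I) = 3 - √(I² + f²) (p(f, I) = 3 - √(f² + I²) = 3 - √(I² + f²))
R = 1248 - 104*√202 (R = (9 + (3 - √(9² + 11²)))*(141 - 37) = (9 + (3 - √(81 + 121)))*104 = (9 + (3 - √202))*104 = (12 - √202)*104 = 1248 - 104*√202 ≈ -230.12)
(z(-1) + R) - 303 = (5*(-1) + (1248 - 104*√202)) - 303 = (-5 + (1248 - 104*√202)) - 303 = (1243 - 104*√202) - 303 = 940 - 104*√202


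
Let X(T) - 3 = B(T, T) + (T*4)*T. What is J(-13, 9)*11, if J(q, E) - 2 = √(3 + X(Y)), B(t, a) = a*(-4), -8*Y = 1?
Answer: 22 + 11*√105/4 ≈ 50.179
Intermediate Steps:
Y = -⅛ (Y = -⅛*1 = -⅛ ≈ -0.12500)
B(t, a) = -4*a
X(T) = 3 - 4*T + 4*T² (X(T) = 3 + (-4*T + (T*4)*T) = 3 + (-4*T + (4*T)*T) = 3 + (-4*T + 4*T²) = 3 - 4*T + 4*T²)
J(q, E) = 2 + √105/4 (J(q, E) = 2 + √(3 + (3 - 4*(-⅛) + 4*(-⅛)²)) = 2 + √(3 + (3 + ½ + 4*(1/64))) = 2 + √(3 + (3 + ½ + 1/16)) = 2 + √(3 + 57/16) = 2 + √(105/16) = 2 + √105/4)
J(-13, 9)*11 = (2 + √105/4)*11 = 22 + 11*√105/4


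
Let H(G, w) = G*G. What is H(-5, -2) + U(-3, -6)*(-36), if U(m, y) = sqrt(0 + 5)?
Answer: 25 - 36*sqrt(5) ≈ -55.498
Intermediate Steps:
H(G, w) = G**2
U(m, y) = sqrt(5)
H(-5, -2) + U(-3, -6)*(-36) = (-5)**2 + sqrt(5)*(-36) = 25 - 36*sqrt(5)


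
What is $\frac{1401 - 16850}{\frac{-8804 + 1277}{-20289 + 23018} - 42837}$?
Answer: $\frac{42160321}{116909700} \approx 0.36062$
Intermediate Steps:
$\frac{1401 - 16850}{\frac{-8804 + 1277}{-20289 + 23018} - 42837} = - \frac{15449}{- \frac{7527}{2729} - 42837} = - \frac{15449}{- \frac{116909700}{2729}} = \left(-15449\right) \left(- \frac{2729}{116909700}\right) = \frac{42160321}{116909700}$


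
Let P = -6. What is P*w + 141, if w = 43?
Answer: -117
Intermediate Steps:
P*w + 141 = -6*43 + 141 = -258 + 141 = -117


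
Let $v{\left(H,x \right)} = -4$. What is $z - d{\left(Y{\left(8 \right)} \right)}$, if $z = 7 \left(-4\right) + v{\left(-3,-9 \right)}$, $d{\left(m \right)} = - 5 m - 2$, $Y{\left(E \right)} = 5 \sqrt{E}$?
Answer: $-30 + 50 \sqrt{2} \approx 40.711$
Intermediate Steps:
$d{\left(m \right)} = -2 - 5 m$
$z = -32$ ($z = 7 \left(-4\right) - 4 = -28 - 4 = -32$)
$z - d{\left(Y{\left(8 \right)} \right)} = -32 - \left(-2 - 5 \cdot 5 \sqrt{8}\right) = -32 - \left(-2 - 5 \cdot 5 \cdot 2 \sqrt{2}\right) = -32 - \left(-2 - 5 \cdot 10 \sqrt{2}\right) = -32 - \left(-2 - 50 \sqrt{2}\right) = -32 + \left(2 + 50 \sqrt{2}\right) = -30 + 50 \sqrt{2}$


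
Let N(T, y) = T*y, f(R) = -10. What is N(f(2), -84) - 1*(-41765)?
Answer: 42605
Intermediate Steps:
N(f(2), -84) - 1*(-41765) = -10*(-84) - 1*(-41765) = 840 + 41765 = 42605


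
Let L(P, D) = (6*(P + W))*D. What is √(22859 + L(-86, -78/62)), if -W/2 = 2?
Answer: √22620359/31 ≈ 153.42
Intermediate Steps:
W = -4 (W = -2*2 = -4)
L(P, D) = D*(-24 + 6*P) (L(P, D) = (6*(P - 4))*D = (6*(-4 + P))*D = (-24 + 6*P)*D = D*(-24 + 6*P))
√(22859 + L(-86, -78/62)) = √(22859 + 6*(-78/62)*(-4 - 86)) = √(22859 + 6*(-78*1/62)*(-90)) = √(22859 + 6*(-39/31)*(-90)) = √(22859 + 21060/31) = √(729689/31) = √22620359/31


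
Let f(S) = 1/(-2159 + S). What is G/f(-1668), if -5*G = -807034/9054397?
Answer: -3088519118/45271985 ≈ -68.221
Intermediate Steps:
G = 807034/45271985 (G = -(-807034)/(5*9054397) = -1/5*(-807034/9054397) = 807034/45271985 ≈ 0.017826)
G/f(-1668) = 807034/(45271985*(1/(-2159 - 1668))) = 807034/(45271985*(1/(-3827))) = 807034/(45271985*(-1/3827)) = (807034/45271985)*(-3827) = -3088519118/45271985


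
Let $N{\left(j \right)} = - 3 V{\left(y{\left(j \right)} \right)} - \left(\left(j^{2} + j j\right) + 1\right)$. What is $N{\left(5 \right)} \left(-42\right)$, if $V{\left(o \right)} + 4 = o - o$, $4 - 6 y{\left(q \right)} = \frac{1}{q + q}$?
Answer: $1638$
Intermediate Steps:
$y{\left(q \right)} = \frac{2}{3} - \frac{1}{12 q}$ ($y{\left(q \right)} = \frac{2}{3} - \frac{1}{6 \left(q + q\right)} = \frac{2}{3} - \frac{1}{6 \cdot 2 q} = \frac{2}{3} - \frac{\frac{1}{2} \frac{1}{q}}{6} = \frac{2}{3} - \frac{1}{12 q}$)
$V{\left(o \right)} = -4$ ($V{\left(o \right)} = -4 + \left(o - o\right) = -4 + 0 = -4$)
$N{\left(j \right)} = 11 - 2 j^{2}$ ($N{\left(j \right)} = \left(-3\right) \left(-4\right) - \left(\left(j^{2} + j j\right) + 1\right) = 12 - \left(\left(j^{2} + j^{2}\right) + 1\right) = 12 - \left(2 j^{2} + 1\right) = 12 - \left(1 + 2 j^{2}\right) = 11 - 2 j^{2}$)
$N{\left(5 \right)} \left(-42\right) = \left(11 - 2 \cdot 5^{2}\right) \left(-42\right) = \left(11 - 50\right) \left(-42\right) = \left(-39\right) \left(-42\right) = 1638$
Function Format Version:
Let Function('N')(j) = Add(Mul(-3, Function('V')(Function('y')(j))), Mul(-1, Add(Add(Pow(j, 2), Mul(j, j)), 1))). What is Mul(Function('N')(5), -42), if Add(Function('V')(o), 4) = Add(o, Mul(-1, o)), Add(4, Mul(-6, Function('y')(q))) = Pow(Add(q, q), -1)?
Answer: 1638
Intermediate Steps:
Function('y')(q) = Add(Rational(2, 3), Mul(Rational(-1, 12), Pow(q, -1))) (Function('y')(q) = Add(Rational(2, 3), Mul(Rational(-1, 6), Pow(Add(q, q), -1))) = Add(Rational(2, 3), Mul(Rational(-1, 6), Pow(Mul(2, q), -1))) = Add(Rational(2, 3), Mul(Rational(-1, 6), Mul(Rational(1, 2), Pow(q, -1)))) = Add(Rational(2, 3), Mul(Rational(-1, 12), Pow(q, -1))))
Function('V')(o) = -4 (Function('V')(o) = Add(-4, Add(o, Mul(-1, o))) = Add(-4, 0) = -4)
Function('N')(j) = Add(11, Mul(-2, Pow(j, 2))) (Function('N')(j) = Add(Mul(-3, -4), Mul(-1, Add(Add(Pow(j, 2), Mul(j, j)), 1))) = Add(12, Mul(-1, Add(Add(Pow(j, 2), Pow(j, 2)), 1))) = Add(12, Mul(-1, Add(Mul(2, Pow(j, 2)), 1))) = Add(12, Mul(-1, Add(1, Mul(2, Pow(j, 2))))) = Add(12, Add(-1, Mul(-2, Pow(j, 2)))) = Add(11, Mul(-2, Pow(j, 2))))
Mul(Function('N')(5), -42) = Mul(Add(11, Mul(-2, Pow(5, 2))), -42) = Mul(Add(11, Mul(-2, 25)), -42) = Mul(Add(11, -50), -42) = Mul(-39, -42) = 1638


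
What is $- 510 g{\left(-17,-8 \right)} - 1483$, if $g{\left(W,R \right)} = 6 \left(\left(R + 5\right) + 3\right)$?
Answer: $-1483$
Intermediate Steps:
$g{\left(W,R \right)} = 48 + 6 R$ ($g{\left(W,R \right)} = 6 \left(\left(5 + R\right) + 3\right) = 6 \left(8 + R\right) = 48 + 6 R$)
$- 510 g{\left(-17,-8 \right)} - 1483 = - 510 \left(48 + 6 \left(-8\right)\right) - 1483 = - 510 \left(48 - 48\right) - 1483 = \left(-510\right) 0 - 1483 = 0 - 1483 = -1483$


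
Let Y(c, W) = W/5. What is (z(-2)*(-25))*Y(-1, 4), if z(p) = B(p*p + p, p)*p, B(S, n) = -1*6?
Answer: -240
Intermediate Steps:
B(S, n) = -6
Y(c, W) = W/5 (Y(c, W) = W*(⅕) = W/5)
z(p) = -6*p
(z(-2)*(-25))*Y(-1, 4) = (-6*(-2)*(-25))*((⅕)*4) = (12*(-25))*(⅘) = -300*⅘ = -240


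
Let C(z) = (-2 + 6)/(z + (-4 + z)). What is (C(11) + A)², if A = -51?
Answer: 208849/81 ≈ 2578.4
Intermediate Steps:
C(z) = 4/(-4 + 2*z)
(C(11) + A)² = (2/(-2 + 11) - 51)² = (2/9 - 51)² = (-457/9)² = 208849/81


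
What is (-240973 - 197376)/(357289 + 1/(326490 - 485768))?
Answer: -69819352022/56908277341 ≈ -1.2269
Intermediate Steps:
(-240973 - 197376)/(357289 + 1/(326490 - 485768)) = -438349/(357289 + 1/(-159278)) = -438349/(357289 - 1/159278) = -438349/56908277341/159278 = -438349*159278/56908277341 = -69819352022/56908277341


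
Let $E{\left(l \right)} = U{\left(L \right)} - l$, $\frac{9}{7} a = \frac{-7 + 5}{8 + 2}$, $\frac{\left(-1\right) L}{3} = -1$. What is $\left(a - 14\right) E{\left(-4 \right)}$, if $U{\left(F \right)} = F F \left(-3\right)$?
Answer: $\frac{14651}{45} \approx 325.58$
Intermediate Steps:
$L = 3$ ($L = \left(-3\right) \left(-1\right) = 3$)
$U{\left(F \right)} = - 3 F^{2}$ ($U{\left(F \right)} = F^{2} \left(-3\right) = - 3 F^{2}$)
$a = - \frac{7}{45}$ ($a = \frac{7 \frac{-7 + 5}{8 + 2}}{9} = \frac{7 \left(- \frac{2}{10}\right)}{9} = \frac{7 \left(\left(-2\right) \frac{1}{10}\right)}{9} = \frac{7}{9} \left(- \frac{1}{5}\right) = - \frac{7}{45} \approx -0.15556$)
$E{\left(l \right)} = -27 - l$ ($E{\left(l \right)} = - 3 \cdot 3^{2} - l = \left(-3\right) 9 - l = -27 - l$)
$\left(a - 14\right) E{\left(-4 \right)} = \left(- \frac{7}{45} - 14\right) \left(-27 - -4\right) = - \frac{637 \left(-27 + 4\right)}{45} = \left(- \frac{637}{45}\right) \left(-23\right) = \frac{14651}{45}$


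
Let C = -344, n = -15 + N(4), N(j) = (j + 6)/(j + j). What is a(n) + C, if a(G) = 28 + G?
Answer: -1319/4 ≈ -329.75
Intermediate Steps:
N(j) = (6 + j)/(2*j) (N(j) = (6 + j)/((2*j)) = (6 + j)*(1/(2*j)) = (6 + j)/(2*j))
n = -55/4 (n = -15 + (½)*(6 + 4)/4 = -15 + (½)*(¼)*10 = -15 + 5/4 = -55/4 ≈ -13.750)
a(n) + C = (28 - 55/4) - 344 = 57/4 - 344 = -1319/4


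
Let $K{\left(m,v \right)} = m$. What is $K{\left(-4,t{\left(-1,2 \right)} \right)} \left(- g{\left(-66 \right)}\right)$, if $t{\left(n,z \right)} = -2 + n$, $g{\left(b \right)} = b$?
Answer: $-264$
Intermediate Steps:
$K{\left(-4,t{\left(-1,2 \right)} \right)} \left(- g{\left(-66 \right)}\right) = - 4 \left(\left(-1\right) \left(-66\right)\right) = \left(-4\right) 66 = -264$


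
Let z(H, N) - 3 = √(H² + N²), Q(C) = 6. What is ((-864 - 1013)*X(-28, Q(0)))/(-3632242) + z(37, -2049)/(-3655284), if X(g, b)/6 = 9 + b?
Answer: 102912704899/2212812677788 - √4199770/3655284 ≈ 0.045947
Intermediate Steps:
X(g, b) = 54 + 6*b (X(g, b) = 6*(9 + b) = 54 + 6*b)
z(H, N) = 3 + √(H² + N²)
((-864 - 1013)*X(-28, Q(0)))/(-3632242) + z(37, -2049)/(-3655284) = ((-864 - 1013)*(54 + 6*6))/(-3632242) + (3 + √(37² + (-2049)²))/(-3655284) = -1877*(54 + 36)*(-1/3632242) + (3 + √(1369 + 4198401))*(-1/3655284) = -1877*90*(-1/3632242) + (3 + √4199770)*(-1/3655284) = -168930*(-1/3632242) + (-1/1218428 - √4199770/3655284) = 84465/1816121 + (-1/1218428 - √4199770/3655284) = 102912704899/2212812677788 - √4199770/3655284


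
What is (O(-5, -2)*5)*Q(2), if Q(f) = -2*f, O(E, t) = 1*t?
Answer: 40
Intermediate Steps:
O(E, t) = t
(O(-5, -2)*5)*Q(2) = (-2*5)*(-2*2) = -10*(-4) = 40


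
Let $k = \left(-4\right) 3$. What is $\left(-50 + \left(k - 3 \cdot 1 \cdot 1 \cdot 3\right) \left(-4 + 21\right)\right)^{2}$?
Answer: $165649$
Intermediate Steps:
$k = -12$
$\left(-50 + \left(k - 3 \cdot 1 \cdot 1 \cdot 3\right) \left(-4 + 21\right)\right)^{2} = \left(-50 + \left(-12 - 3 \cdot 1 \cdot 1 \cdot 3\right) \left(-4 + 21\right)\right)^{2} = \left(-50 + \left(-12 - 3 \cdot 1 \cdot 3\right) 17\right)^{2} = \left(-50 + \left(-12 - 9\right) 17\right)^{2} = \left(-50 - 357\right)^{2} = \left(-407\right)^{2} = 165649$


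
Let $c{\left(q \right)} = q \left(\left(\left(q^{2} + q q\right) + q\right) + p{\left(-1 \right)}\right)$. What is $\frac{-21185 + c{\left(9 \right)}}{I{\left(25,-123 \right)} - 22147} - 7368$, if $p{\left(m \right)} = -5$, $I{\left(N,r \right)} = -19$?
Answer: $- \frac{163299397}{22166} \approx -7367.1$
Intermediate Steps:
$c{\left(q \right)} = q \left(-5 + q + 2 q^{2}\right)$ ($c{\left(q \right)} = q \left(\left(\left(q^{2} + q q\right) + q\right) - 5\right) = q \left(\left(\left(q^{2} + q^{2}\right) + q\right) - 5\right) = q \left(\left(2 q^{2} + q\right) - 5\right) = q \left(\left(q + 2 q^{2}\right) - 5\right) = q \left(-5 + q + 2 q^{2}\right)$)
$\frac{-21185 + c{\left(9 \right)}}{I{\left(25,-123 \right)} - 22147} - 7368 = \frac{-21185 + 9 \left(-5 + 9 + 2 \cdot 9^{2}\right)}{-19 - 22147} - 7368 = \frac{-21185 + 9 \left(-5 + 9 + 2 \cdot 81\right)}{-22166} - 7368 = \left(-21185 + 9 \left(-5 + 9 + 162\right)\right) \left(- \frac{1}{22166}\right) - 7368 = \left(-21185 + 9 \cdot 166\right) \left(- \frac{1}{22166}\right) - 7368 = \left(-21185 + 1494\right) \left(- \frac{1}{22166}\right) - 7368 = \left(-19691\right) \left(- \frac{1}{22166}\right) - 7368 = \frac{19691}{22166} - 7368 = - \frac{163299397}{22166}$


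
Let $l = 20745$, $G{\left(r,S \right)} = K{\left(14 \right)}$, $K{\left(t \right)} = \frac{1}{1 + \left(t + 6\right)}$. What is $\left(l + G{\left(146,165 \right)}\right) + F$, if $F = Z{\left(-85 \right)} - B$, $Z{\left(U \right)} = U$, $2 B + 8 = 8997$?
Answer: $\frac{678953}{42} \approx 16166.0$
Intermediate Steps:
$B = \frac{8989}{2}$ ($B = -4 + \frac{1}{2} \cdot 8997 = -4 + \frac{8997}{2} = \frac{8989}{2} \approx 4494.5$)
$K{\left(t \right)} = \frac{1}{7 + t}$ ($K{\left(t \right)} = \frac{1}{1 + \left(6 + t\right)} = \frac{1}{7 + t}$)
$G{\left(r,S \right)} = \frac{1}{21}$ ($G{\left(r,S \right)} = \frac{1}{7 + 14} = \frac{1}{21}$)
$F = - \frac{9159}{2}$ ($F = -85 - \frac{8989}{2} = - \frac{9159}{2} \approx -4579.5$)
$\left(l + G{\left(146,165 \right)}\right) + F = \left(20745 + \frac{1}{21}\right) - \frac{9159}{2} = \frac{435646}{21} - \frac{9159}{2} = \frac{678953}{42}$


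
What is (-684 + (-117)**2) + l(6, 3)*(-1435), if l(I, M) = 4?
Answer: 7265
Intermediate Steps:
(-684 + (-117)**2) + l(6, 3)*(-1435) = (-684 + (-117)**2) + 4*(-1435) = (-684 + 13689) - 5740 = 13005 - 5740 = 7265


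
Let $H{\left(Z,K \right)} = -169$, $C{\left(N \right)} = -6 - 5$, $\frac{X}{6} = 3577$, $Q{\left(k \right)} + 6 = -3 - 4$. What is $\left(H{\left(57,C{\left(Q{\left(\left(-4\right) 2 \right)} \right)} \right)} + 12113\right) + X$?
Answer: $33406$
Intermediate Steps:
$Q{\left(k \right)} = -13$ ($Q{\left(k \right)} = -6 - 7 = -13$)
$X = 21462$ ($X = 6 \cdot 3577 = 21462$)
$C{\left(N \right)} = -11$
$\left(H{\left(57,C{\left(Q{\left(\left(-4\right) 2 \right)} \right)} \right)} + 12113\right) + X = \left(-169 + 12113\right) + 21462 = 11944 + 21462 = 33406$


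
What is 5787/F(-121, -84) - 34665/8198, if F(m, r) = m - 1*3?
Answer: -25870143/508276 ≈ -50.898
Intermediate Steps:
F(m, r) = -3 + m (F(m, r) = m - 3 = -3 + m)
5787/F(-121, -84) - 34665/8198 = 5787/(-3 - 121) - 34665/8198 = 5787/(-124) - 34665*1/8198 = 5787*(-1/124) - 34665/8198 = -5787/124 - 34665/8198 = -25870143/508276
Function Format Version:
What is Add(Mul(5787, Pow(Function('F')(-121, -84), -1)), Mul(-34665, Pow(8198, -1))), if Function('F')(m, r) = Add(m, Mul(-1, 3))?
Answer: Rational(-25870143, 508276) ≈ -50.898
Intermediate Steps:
Function('F')(m, r) = Add(-3, m) (Function('F')(m, r) = Add(m, -3) = Add(-3, m))
Add(Mul(5787, Pow(Function('F')(-121, -84), -1)), Mul(-34665, Pow(8198, -1))) = Add(Mul(5787, Pow(Add(-3, -121), -1)), Mul(-34665, Pow(8198, -1))) = Add(Mul(5787, Pow(-124, -1)), Mul(-34665, Rational(1, 8198))) = Add(Mul(5787, Rational(-1, 124)), Rational(-34665, 8198)) = Add(Rational(-5787, 124), Rational(-34665, 8198)) = Rational(-25870143, 508276)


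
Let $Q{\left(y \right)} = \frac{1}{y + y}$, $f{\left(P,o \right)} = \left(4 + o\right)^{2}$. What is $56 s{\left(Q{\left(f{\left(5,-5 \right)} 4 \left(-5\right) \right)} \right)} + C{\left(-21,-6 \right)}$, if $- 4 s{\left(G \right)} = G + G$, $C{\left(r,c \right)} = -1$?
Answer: $- \frac{3}{10} \approx -0.3$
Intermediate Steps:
$Q{\left(y \right)} = \frac{1}{2 y}$
$s{\left(G \right)} = - \frac{G}{2}$ ($s{\left(G \right)} = - \frac{G + G}{4} = - \frac{2 G}{4} = - \frac{G}{2}$)
$56 s{\left(Q{\left(f{\left(5,-5 \right)} 4 \left(-5\right) \right)} \right)} + C{\left(-21,-6 \right)} = 56 \left(- \frac{\frac{1}{2} \frac{1}{\left(4 - 5\right)^{2} \cdot 4 \left(-5\right)}}{2}\right) - 1 = 56 \left(- \frac{\frac{1}{2} \frac{1}{\left(-1\right)^{2} \cdot 4 \left(-5\right)}}{2}\right) - 1 = 56 \left(- \frac{\frac{1}{2} \frac{1}{1 \cdot 4 \left(-5\right)}}{2}\right) - 1 = 56 \left(- \frac{\frac{1}{2} \frac{1}{4 \left(-5\right)}}{2}\right) - 1 = 56 \left(- \frac{\frac{1}{2} \frac{1}{-20}}{2}\right) - 1 = 56 \left(- \frac{\frac{1}{2} \left(- \frac{1}{20}\right)}{2}\right) - 1 = 56 \left(\left(- \frac{1}{2}\right) \left(- \frac{1}{40}\right)\right) - 1 = 56 \cdot \frac{1}{80} - 1 = \frac{7}{10} - 1 = - \frac{3}{10}$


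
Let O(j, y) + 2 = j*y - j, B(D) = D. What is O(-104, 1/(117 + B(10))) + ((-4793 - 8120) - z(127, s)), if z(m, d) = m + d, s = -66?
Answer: -1634848/127 ≈ -12873.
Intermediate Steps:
z(m, d) = d + m
O(j, y) = -2 - j + j*y (O(j, y) = -2 + (j*y - j) = -2 + (-j + j*y) = -2 - j + j*y)
O(-104, 1/(117 + B(10))) + ((-4793 - 8120) - z(127, s)) = (-2 - 1*(-104) - 104/(117 + 10)) + ((-4793 - 8120) - (-66 + 127)) = (-2 + 104 - 104/127) + (-12913 - 1*61) = (-2 + 104 - 104*1/127) + (-12913 - 61) = (-2 + 104 - 104/127) - 12974 = 12850/127 - 12974 = -1634848/127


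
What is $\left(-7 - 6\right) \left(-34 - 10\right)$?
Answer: $572$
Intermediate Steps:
$\left(-7 - 6\right) \left(-34 - 10\right) = \left(-7 - 6\right) \left(-44\right) = \left(-13\right) \left(-44\right) = 572$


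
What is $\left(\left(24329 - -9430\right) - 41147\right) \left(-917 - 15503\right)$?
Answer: $121310960$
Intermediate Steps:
$\left(\left(24329 - -9430\right) - 41147\right) \left(-917 - 15503\right) = \left(\left(24329 + 9430\right) - 41147\right) \left(-16420\right) = \left(33759 - 41147\right) \left(-16420\right) = \left(-7388\right) \left(-16420\right) = 121310960$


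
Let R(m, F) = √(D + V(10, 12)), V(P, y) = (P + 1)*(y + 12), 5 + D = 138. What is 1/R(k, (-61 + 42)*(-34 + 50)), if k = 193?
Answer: √397/397 ≈ 0.050189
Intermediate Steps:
D = 133 (D = -5 + 138 = 133)
V(P, y) = (1 + P)*(12 + y)
R(m, F) = √397 (R(m, F) = √(133 + (12 + 12 + 12*10 + 10*12)) = √(133 + (12 + 12 + 120 + 120)) = √(133 + 264) = √397)
1/R(k, (-61 + 42)*(-34 + 50)) = 1/(√397) = √397/397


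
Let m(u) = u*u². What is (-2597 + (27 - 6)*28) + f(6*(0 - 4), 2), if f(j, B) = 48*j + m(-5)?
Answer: -3286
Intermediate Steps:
m(u) = u³
f(j, B) = -125 + 48*j (f(j, B) = 48*j + (-5)³ = 48*j - 125 = -125 + 48*j)
(-2597 + (27 - 6)*28) + f(6*(0 - 4), 2) = (-2597 + (27 - 6)*28) + (-125 + 48*(6*(0 - 4))) = (-2597 + 21*28) + (-125 + 48*(6*(-4))) = (-2597 + 588) + (-125 + 48*(-24)) = -2009 + (-125 - 1152) = -2009 - 1277 = -3286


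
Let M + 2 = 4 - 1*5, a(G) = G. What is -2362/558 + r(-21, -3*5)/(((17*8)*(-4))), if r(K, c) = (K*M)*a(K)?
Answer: -273347/151776 ≈ -1.8010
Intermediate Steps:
M = -3 (M = -2 + (4 - 1*5) = -2 + (4 - 5) = -2 - 1 = -3)
r(K, c) = -3*K² (r(K, c) = (K*(-3))*K = (-3*K)*K = -3*K²)
-2362/558 + r(-21, -3*5)/(((17*8)*(-4))) = -2362/558 + (-3*(-21)²)/(((17*8)*(-4))) = -2362*1/558 + (-3*441)/((136*(-4))) = -1181/279 - 1323/(-544) = -1181/279 - 1323*(-1/544) = -1181/279 + 1323/544 = -273347/151776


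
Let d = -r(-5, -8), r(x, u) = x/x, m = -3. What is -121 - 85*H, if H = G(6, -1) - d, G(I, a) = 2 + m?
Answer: -121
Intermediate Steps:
r(x, u) = 1
d = -1 (d = -1*1 = -1)
G(I, a) = -1 (G(I, a) = 2 - 3 = -1)
H = 0 (H = -1 - 1*(-1) = -1 + 1 = 0)
-121 - 85*H = -121 - 85*0 = -121 + 0 = -121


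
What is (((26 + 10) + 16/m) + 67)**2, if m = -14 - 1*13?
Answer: 7645225/729 ≈ 10487.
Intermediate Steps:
m = -27 (m = -14 - 13 = -27)
(((26 + 10) + 16/m) + 67)**2 = (((26 + 10) + 16/(-27)) + 67)**2 = ((36 + 16*(-1/27)) + 67)**2 = ((36 - 16/27) + 67)**2 = (956/27 + 67)**2 = (2765/27)**2 = 7645225/729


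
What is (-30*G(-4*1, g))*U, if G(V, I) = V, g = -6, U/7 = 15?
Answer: 12600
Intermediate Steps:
U = 105 (U = 7*15 = 105)
(-30*G(-4*1, g))*U = -(-120)*105 = -30*(-4)*105 = 120*105 = 12600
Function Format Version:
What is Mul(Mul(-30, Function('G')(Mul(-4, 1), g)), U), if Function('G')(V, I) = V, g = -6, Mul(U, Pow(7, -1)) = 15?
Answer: 12600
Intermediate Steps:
U = 105 (U = Mul(7, 15) = 105)
Mul(Mul(-30, Function('G')(Mul(-4, 1), g)), U) = Mul(Mul(-30, Mul(-4, 1)), 105) = Mul(Mul(-30, -4), 105) = Mul(120, 105) = 12600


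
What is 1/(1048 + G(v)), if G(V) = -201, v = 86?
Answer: 1/847 ≈ 0.0011806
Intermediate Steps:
1/(1048 + G(v)) = 1/(1048 - 201) = 1/847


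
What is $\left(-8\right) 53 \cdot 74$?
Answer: $-31376$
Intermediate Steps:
$\left(-8\right) 53 \cdot 74 = \left(-424\right) 74 = -31376$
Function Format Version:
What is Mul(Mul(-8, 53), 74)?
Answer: -31376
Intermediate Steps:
Mul(Mul(-8, 53), 74) = Mul(-424, 74) = -31376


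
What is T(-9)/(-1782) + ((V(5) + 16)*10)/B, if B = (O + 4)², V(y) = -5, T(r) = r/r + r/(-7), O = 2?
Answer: 38099/12474 ≈ 3.0543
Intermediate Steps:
T(r) = 1 - r/7 (T(r) = 1 + r*(-⅐) = 1 - r/7)
B = 36 (B = (2 + 4)² = 6² = 36)
T(-9)/(-1782) + ((V(5) + 16)*10)/B = (1 - ⅐*(-9))/(-1782) + ((-5 + 16)*10)/36 = (1 + 9/7)*(-1/1782) + (11*10)*(1/36) = (16/7)*(-1/1782) + 110*(1/36) = -8/6237 + 55/18 = 38099/12474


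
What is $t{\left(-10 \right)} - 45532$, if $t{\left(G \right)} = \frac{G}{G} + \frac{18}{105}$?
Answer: $- \frac{1593579}{35} \approx -45531.0$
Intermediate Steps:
$t{\left(G \right)} = \frac{41}{35}$ ($t{\left(G \right)} = 1 + 18 \cdot \frac{1}{105} = 1 + \frac{6}{35} = \frac{41}{35}$)
$t{\left(-10 \right)} - 45532 = \frac{41}{35} - 45532 = - \frac{1593579}{35}$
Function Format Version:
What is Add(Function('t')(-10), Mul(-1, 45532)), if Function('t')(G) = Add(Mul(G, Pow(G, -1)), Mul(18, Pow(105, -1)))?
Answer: Rational(-1593579, 35) ≈ -45531.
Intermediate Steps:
Function('t')(G) = Rational(41, 35) (Function('t')(G) = Add(1, Mul(18, Rational(1, 105))) = Add(1, Rational(6, 35)) = Rational(41, 35))
Add(Function('t')(-10), Mul(-1, 45532)) = Add(Rational(41, 35), Mul(-1, 45532)) = Add(Rational(41, 35), -45532) = Rational(-1593579, 35)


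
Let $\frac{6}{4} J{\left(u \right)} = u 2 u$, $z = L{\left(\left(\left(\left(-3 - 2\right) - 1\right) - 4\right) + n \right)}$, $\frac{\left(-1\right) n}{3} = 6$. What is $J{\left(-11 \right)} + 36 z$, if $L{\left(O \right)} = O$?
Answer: $- \frac{2540}{3} \approx -846.67$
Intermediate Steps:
$n = -18$ ($n = \left(-3\right) 6 = -18$)
$z = -28$ ($z = \left(\left(\left(-3 - 2\right) - 1\right) - 4\right) - 18 = \left(\left(-5 - 1\right) - 4\right) - 18 = \left(-6 - 4\right) - 18 = -10 - 18 = -28$)
$J{\left(u \right)} = \frac{4 u^{2}}{3}$ ($J{\left(u \right)} = \frac{2 u 2 u}{3} = \frac{2 \cdot 2 u u}{3} = \frac{2 \cdot 2 u^{2}}{3} = \frac{4 u^{2}}{3}$)
$J{\left(-11 \right)} + 36 z = \frac{4 \left(-11\right)^{2}}{3} + 36 \left(-28\right) = \frac{4}{3} \cdot 121 - 1008 = \frac{484}{3} - 1008 = - \frac{2540}{3}$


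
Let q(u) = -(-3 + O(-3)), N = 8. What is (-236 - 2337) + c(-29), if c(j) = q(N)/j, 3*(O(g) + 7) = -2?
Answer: -223883/87 ≈ -2573.4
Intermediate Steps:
O(g) = -23/3 (O(g) = -7 + (⅓)*(-2) = -7 - ⅔ = -23/3)
q(u) = 32/3 (q(u) = -(-3 - 23/3) = -1*(-32/3) = 32/3)
c(j) = 32/(3*j)
(-236 - 2337) + c(-29) = (-236 - 2337) + (32/3)/(-29) = -2573 + (32/3)*(-1/29) = -2573 - 32/87 = -223883/87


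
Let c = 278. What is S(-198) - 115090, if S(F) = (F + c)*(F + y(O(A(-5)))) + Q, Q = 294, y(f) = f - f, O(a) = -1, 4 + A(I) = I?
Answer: -130636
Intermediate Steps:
A(I) = -4 + I
y(f) = 0
S(F) = 294 + F*(278 + F) (S(F) = (F + 278)*(F + 0) + 294 = (278 + F)*F + 294 = F*(278 + F) + 294 = 294 + F*(278 + F))
S(-198) - 115090 = (294 + (-198)² + 278*(-198)) - 115090 = (294 + 39204 - 55044) - 115090 = -15546 - 115090 = -130636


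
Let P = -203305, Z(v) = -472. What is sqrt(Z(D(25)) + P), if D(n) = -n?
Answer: I*sqrt(203777) ≈ 451.42*I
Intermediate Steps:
sqrt(Z(D(25)) + P) = sqrt(-472 - 203305) = sqrt(-203777) = I*sqrt(203777)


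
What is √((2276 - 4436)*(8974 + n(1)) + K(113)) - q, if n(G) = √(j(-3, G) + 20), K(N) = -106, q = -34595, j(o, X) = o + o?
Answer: 34595 + √(-19383946 - 2160*√14) ≈ 34595.0 + 4403.6*I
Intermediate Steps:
j(o, X) = 2*o
n(G) = √14 (n(G) = √(2*(-3) + 20) = √(-6 + 20) = √14)
√((2276 - 4436)*(8974 + n(1)) + K(113)) - q = √((2276 - 4436)*(8974 + √14) - 106) - 1*(-34595) = √(-2160*(8974 + √14) - 106) + 34595 = √((-19383840 - 2160*√14) - 106) + 34595 = √(-19383946 - 2160*√14) + 34595 = 34595 + √(-19383946 - 2160*√14)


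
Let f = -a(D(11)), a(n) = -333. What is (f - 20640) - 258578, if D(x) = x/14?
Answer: -278885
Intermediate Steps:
D(x) = x/14 (D(x) = x*(1/14) = x/14)
f = 333 (f = -1*(-333) = 333)
(f - 20640) - 258578 = (333 - 20640) - 258578 = -20307 - 258578 = -278885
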